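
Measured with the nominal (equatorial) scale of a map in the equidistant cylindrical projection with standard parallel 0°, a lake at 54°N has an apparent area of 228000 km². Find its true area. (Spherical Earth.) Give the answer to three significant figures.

For the equirectangular projection with φ₀ = 0 (plate carrée), h = 1 along meridians and k = sec φ along parallels.
Areal scale = h·k = 1 × sec φ; at 54°, h = 1.000, k = 1.701, so h·k = 1.701.
True area = apparent / (areal scale) = 228000 / 1.701 ≈ 134000 km².

134000 km²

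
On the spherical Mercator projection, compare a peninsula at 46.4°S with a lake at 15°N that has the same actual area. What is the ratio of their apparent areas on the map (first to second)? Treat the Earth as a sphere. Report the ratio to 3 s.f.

Mercator is conformal with k = sec φ, so areal scale = k² = sec²φ.
At 46.4°: sec²(46.4°) = 1/0.6896² = 2.103.
At 15°: sec²(15°) = 1/0.9659² = 1.072.
Ratio = 2.103/1.072 = cos²(15°)/cos²(46.4°) ≈ 1.96.

1.96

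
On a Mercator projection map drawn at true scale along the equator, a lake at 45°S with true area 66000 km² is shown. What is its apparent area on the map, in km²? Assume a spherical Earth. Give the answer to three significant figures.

132000 km²

Mercator is conformal, so the point scale is isotropic: h = k = sec φ = 1/cos φ.
Areal scale = k² = sec²φ = 1/cos²(45°) = 1/0.7071² = 2.000.
Apparent area = 66000 × 2.000 ≈ 132000 km².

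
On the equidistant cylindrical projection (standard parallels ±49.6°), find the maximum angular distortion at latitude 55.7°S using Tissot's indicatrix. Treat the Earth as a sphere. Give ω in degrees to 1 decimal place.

8.0°

With standard parallel φ₀ = 49.6°, the equirectangular projection gives x = Rλ cos φ₀, y = Rφ, so h = 1 and k = cos 49.6° / cos φ.
At 55.7°: h = 1.000, k = 1.150; principal scales a = 1.150, b = 1.000.
sin(ω/2) = (a − b)/(a + b) = 0.1501/2.150 = 0.06982, so ω = 2 arcsin(0.06982) ≈ 8.0°.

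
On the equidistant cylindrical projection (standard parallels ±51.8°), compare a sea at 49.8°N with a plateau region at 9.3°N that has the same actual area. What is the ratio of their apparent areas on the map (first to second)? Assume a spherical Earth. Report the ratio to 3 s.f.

1.53

In the equirectangular projection with standard parallel φ₀ = 51.8° (x = Rλ cos φ₀, y = Rφ), meridians are true-scale (h = 1) and the parallel scale is k = cos φ₀ / cos φ.
Areal scale at 49.8°: h·k = 1.000 × 0.9581 = 0.9581.
Areal scale at 9.3°: h·k = 1.000 × 0.6266 = 0.6266.
Ratio = 0.9581/0.6266 ≈ 1.53.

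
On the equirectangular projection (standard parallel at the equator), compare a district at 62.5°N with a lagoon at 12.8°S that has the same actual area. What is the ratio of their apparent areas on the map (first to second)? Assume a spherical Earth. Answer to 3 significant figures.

2.11

For the equirectangular projection with φ₀ = 0 (plate carrée), h = 1 along meridians and k = sec φ along parallels.
Areal scale at 62.5°: h·k = 1.000 × 2.166 = 2.166.
Areal scale at 12.8°: h·k = 1.000 × 1.025 = 1.025.
Ratio = 2.166/1.025 ≈ 2.11.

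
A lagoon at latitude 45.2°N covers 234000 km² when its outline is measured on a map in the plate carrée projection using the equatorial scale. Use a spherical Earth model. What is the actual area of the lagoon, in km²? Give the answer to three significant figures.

165000 km²

In the plate carrée (x = Rλ, y = Rφ), meridians are true-scale (h = 1) and parallels are stretched by k = sec φ.
Areal scale = h·k = 1 × sec φ; at 45.2°, h = 1.000, k = 1.419, so h·k = 1.419.
True area = apparent / (areal scale) = 234000 / 1.419 ≈ 165000 km².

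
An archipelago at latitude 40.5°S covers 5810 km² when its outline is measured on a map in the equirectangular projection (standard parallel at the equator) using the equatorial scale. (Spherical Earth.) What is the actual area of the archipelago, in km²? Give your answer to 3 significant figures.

4420 km²

For the equirectangular projection with φ₀ = 0 (plate carrée), h = 1 along meridians and k = sec φ along parallels.
Areal scale = h·k = 1 × sec φ; at 40.5°, h = 1.000, k = 1.315, so h·k = 1.315.
True area = apparent / (areal scale) = 5810 / 1.315 ≈ 4420 km².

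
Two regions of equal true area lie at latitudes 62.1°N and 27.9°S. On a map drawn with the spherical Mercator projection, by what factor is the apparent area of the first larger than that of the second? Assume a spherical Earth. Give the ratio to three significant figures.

Mercator is conformal with k = sec φ, so areal scale = k² = sec²φ.
At 62.1°: sec²(62.1°) = 1/0.4679² = 4.567.
At 27.9°: sec²(27.9°) = 1/0.8838² = 1.280.
Ratio = 4.567/1.280 = cos²(27.9°)/cos²(62.1°) ≈ 3.57.

3.57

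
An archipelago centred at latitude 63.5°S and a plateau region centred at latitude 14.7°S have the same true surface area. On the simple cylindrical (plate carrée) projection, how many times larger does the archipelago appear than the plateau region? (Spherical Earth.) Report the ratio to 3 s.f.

Plate carrée maps x = Rλ, y = Rφ. The meridian scale is h = 1 and the parallel scale is k = 1/cos φ = sec φ.
Areal scale at 63.5°: h·k = 1.000 × 2.241 = 2.241.
Areal scale at 14.7°: h·k = 1.000 × 1.034 = 1.034.
Ratio = 2.241/1.034 ≈ 2.17.

2.17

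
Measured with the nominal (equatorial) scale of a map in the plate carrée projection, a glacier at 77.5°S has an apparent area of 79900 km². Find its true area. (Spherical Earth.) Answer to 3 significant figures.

For the equirectangular projection with φ₀ = 0 (plate carrée), h = 1 along meridians and k = sec φ along parallels.
Areal scale = h·k = 1 × sec φ; at 77.5°, h = 1.000, k = 4.620, so h·k = 4.620.
True area = apparent / (areal scale) = 79900 / 4.620 ≈ 17300 km².

17300 km²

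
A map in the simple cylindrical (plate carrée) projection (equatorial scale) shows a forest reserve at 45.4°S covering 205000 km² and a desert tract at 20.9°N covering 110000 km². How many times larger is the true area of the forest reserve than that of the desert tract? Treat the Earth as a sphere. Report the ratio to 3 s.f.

Plate carrée has h = 1 and k = sec φ, giving areal scale sec φ; true area = (apparent area) · cos φ.
True area of forest reserve: 205000 × cos(45.4°) = 205000 × 0.7022 = 143900 km².
True area of desert tract: 110000 × cos(20.9°) = 110000 × 0.9342 = 102800 km².
Ratio = 143900 / 102800 ≈ 1.40.

1.40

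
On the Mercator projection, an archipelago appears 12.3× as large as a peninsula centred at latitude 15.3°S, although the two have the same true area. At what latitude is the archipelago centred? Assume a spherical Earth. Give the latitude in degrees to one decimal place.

74.0°

Mercator areal scale is sec²φ, so apparent-area ratio = sec²φ₁ / sec²φ₂ = cos²φ₂ / cos²φ₁.
cos²φ₂ / cos²φ₁ = 12.3  ⇒  cos φ₁ = cos 15.3° / √12.3 = 0.9646/3.507 = 0.2750.
φ₁ = arccos(0.2750) ≈ 74.0°.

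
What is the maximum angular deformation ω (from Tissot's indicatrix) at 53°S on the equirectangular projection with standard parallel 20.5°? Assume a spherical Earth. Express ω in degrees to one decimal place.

In the equirectangular projection with standard parallel φ₀ = 20.5° (x = Rλ cos φ₀, y = Rφ), meridians are true-scale (h = 1) and the parallel scale is k = cos φ₀ / cos φ.
At 53°: h = 1.000, k = 1.556; principal scales a = 1.556, b = 1.000.
sin(ω/2) = (a − b)/(a + b) = 0.5564/2.556 = 0.2177, so ω = 2 arcsin(0.2177) ≈ 25.1°.

25.1°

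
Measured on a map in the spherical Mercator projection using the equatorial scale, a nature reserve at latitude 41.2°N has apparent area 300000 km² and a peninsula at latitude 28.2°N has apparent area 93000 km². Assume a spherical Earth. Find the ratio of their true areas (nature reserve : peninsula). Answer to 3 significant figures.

2.35

Since Mercator area scale is 1/cos²φ, the true area equals the apparent area multiplied by cos²φ.
True area of nature reserve: 300000 × cos²(41.2°) = 300000 × 0.5661 = 169800 km².
True area of peninsula: 93000 × cos²(28.2°) = 93000 × 0.7767 = 72230 km².
Ratio = 169800 / 72230 ≈ 2.35.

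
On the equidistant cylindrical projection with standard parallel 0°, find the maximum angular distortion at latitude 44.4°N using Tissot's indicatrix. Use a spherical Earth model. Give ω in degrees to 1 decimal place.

19.2°

For the equirectangular projection with φ₀ = 0 (plate carrée), h = 1 along meridians and k = sec φ along parallels.
At 44.4°: h = 1.000, k = 1.400; principal scales a = 1.400, b = 1.000.
sin(ω/2) = (a − b)/(a + b) = 0.3996/2.400 = 0.1665, so ω = 2 arcsin(0.1665) ≈ 19.2°.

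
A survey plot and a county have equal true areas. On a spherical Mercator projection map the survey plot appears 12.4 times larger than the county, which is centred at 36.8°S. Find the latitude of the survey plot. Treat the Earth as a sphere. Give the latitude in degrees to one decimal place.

76.9°

For equal true areas on Mercator, apparent areas scale as sec²φ, so the ratio is cos²φ₂ / cos²φ₁.
cos²φ₂ / cos²φ₁ = 12.4  ⇒  cos φ₁ = cos 36.8° / √12.4 = 0.8007/3.521 = 0.2274.
φ₁ = arccos(0.2274) ≈ 76.9°.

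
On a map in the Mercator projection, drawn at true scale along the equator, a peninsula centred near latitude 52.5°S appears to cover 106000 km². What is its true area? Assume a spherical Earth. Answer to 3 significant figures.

Mercator is conformal, so the point scale is isotropic: h = k = sec φ = 1/cos φ.
Areal scale = k² = sec²φ = 1/cos²(52.5°) = 1/0.6088² = 2.698.
True area = apparent / (areal scale) = 106000 / 2.698 ≈ 39300 km².

39300 km²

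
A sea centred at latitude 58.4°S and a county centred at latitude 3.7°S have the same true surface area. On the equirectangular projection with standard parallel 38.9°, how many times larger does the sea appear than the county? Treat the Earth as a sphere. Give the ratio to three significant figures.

With standard parallel φ₀ = 38.9°, the equirectangular projection gives x = Rλ cos φ₀, y = Rφ, so h = 1 and k = cos 38.9° / cos φ.
Areal scale at 58.4°: h·k = 1.000 × 1.485 = 1.485.
Areal scale at 3.7°: h·k = 1.000 × 0.7799 = 0.7799.
Ratio = 1.485/0.7799 ≈ 1.90.

1.90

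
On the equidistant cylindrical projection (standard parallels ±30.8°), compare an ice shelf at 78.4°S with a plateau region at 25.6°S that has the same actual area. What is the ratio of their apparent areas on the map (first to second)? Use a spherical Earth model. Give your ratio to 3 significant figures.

The equidistant cylindrical projection with φ₀ = 30.8° has h = 1 (meridians true) and k = cos φ₀ / cos φ along parallels.
Areal scale at 78.4°: h·k = 1.000 × 4.272 = 4.272.
Areal scale at 25.6°: h·k = 1.000 × 0.9525 = 0.9525.
Ratio = 4.272/0.9525 ≈ 4.48.

4.48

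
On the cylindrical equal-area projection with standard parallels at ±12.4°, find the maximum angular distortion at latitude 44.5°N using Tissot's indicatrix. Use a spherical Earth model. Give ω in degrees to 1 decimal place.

For cylindrical equal-area with standard parallel φ₀, h = cos φ / cos φ₀ and k = cos φ₀ / cos φ, so h·k = 1.
At 44.5°: h = 0.7303, k = 1.369; principal scales a = 1.369, b = 0.7303.
sin(ω/2) = (a − b)/(a + b) = 0.6390/2.100 = 0.3044, so ω = 2 arcsin(0.3044) ≈ 35.4°.

35.4°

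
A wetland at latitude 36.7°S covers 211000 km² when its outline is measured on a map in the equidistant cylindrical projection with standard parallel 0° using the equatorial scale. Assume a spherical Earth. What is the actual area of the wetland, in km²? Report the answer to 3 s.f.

169000 km²

In the plate carrée (x = Rλ, y = Rφ), meridians are true-scale (h = 1) and parallels are stretched by k = sec φ.
Areal scale = h·k = 1 × sec φ; at 36.7°, h = 1.000, k = 1.247, so h·k = 1.247.
True area = apparent / (areal scale) = 211000 / 1.247 ≈ 169000 km².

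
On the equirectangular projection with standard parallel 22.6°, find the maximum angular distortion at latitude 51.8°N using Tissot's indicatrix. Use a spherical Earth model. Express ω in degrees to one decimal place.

The equidistant cylindrical projection with φ₀ = 22.6° has h = 1 (meridians true) and k = cos φ₀ / cos φ along parallels.
At 51.8°: h = 1.000, k = 1.493; principal scales a = 1.493, b = 1.000.
sin(ω/2) = (a − b)/(a + b) = 0.4929/2.493 = 0.1977, so ω = 2 arcsin(0.1977) ≈ 22.8°.

22.8°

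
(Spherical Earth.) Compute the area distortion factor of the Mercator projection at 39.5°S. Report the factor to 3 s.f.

1.68

The Mercator projection is conformal; its linear scale factor is the same in every direction and equals sec φ = 1/cos φ.
Areal scale = k² = sec²φ = 1/cos²(39.5°) = 1/0.7716² = 1.680.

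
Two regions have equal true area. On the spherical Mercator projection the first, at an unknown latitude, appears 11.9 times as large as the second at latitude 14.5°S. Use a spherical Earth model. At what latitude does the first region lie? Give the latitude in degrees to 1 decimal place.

For equal true areas on Mercator, apparent areas scale as sec²φ, so the ratio is cos²φ₂ / cos²φ₁.
cos²φ₂ / cos²φ₁ = 11.9  ⇒  cos φ₁ = cos 14.5° / √11.9 = 0.9681/3.450 = 0.2807.
φ₁ = arccos(0.2807) ≈ 73.7°.

73.7°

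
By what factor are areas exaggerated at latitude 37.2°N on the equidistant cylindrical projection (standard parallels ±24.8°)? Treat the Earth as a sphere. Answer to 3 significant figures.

1.14

In the equirectangular projection with standard parallel φ₀ = 24.8° (x = Rλ cos φ₀, y = Rφ), meridians are true-scale (h = 1) and the parallel scale is k = cos φ₀ / cos φ.
Areal scale = h·k = 1 × cos φ₀ / cos φ; at 37.2°, h = 1.000, k = 1.140, so h·k = 1.140.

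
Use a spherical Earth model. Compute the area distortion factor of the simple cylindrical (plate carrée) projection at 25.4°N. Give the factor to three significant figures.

In the plate carrée (x = Rλ, y = Rφ), meridians are true-scale (h = 1) and parallels are stretched by k = sec φ.
Areal scale = h·k = 1 × sec φ; at 25.4°, h = 1.000, k = 1.107, so h·k = 1.107.

1.11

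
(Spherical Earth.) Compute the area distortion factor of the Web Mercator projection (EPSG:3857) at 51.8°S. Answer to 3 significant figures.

For Mercator, h = k = sec φ (a conformal cylindrical projection has a single point scale, 1/cos φ).
Areal scale = k² = sec²φ = 1/cos²(51.8°) = 1/0.6184² = 2.615.

2.61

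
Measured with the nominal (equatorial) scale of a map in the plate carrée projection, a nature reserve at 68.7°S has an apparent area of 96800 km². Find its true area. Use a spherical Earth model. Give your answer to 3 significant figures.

For the equirectangular projection with φ₀ = 0 (plate carrée), h = 1 along meridians and k = sec φ along parallels.
Areal scale = h·k = 1 × sec φ; at 68.7°, h = 1.000, k = 2.753, so h·k = 2.753.
True area = apparent / (areal scale) = 96800 / 2.753 ≈ 35200 km².

35200 km²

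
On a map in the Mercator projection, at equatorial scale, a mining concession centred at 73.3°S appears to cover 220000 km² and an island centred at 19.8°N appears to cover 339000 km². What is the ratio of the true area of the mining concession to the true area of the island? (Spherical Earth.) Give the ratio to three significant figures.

On Mercator the areal scale is sec²φ, so true area = apparent × cos²φ.
True area of mining concession: 220000 × cos²(73.3°) = 220000 × 0.08258 = 18170 km².
True area of island: 339000 × cos²(19.8°) = 339000 × 0.8853 = 300100 km².
Ratio = 18170 / 300100 ≈ 0.0605.

0.0605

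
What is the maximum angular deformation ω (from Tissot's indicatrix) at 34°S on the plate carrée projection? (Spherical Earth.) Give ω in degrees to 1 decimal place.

10.7°

In the plate carrée (x = Rλ, y = Rφ), meridians are true-scale (h = 1) and parallels are stretched by k = sec φ.
At 34°: h = 1.000, k = 1.206; principal scales a = 1.206, b = 1.000.
sin(ω/2) = (a − b)/(a + b) = 0.2062/2.206 = 0.09347, so ω = 2 arcsin(0.09347) ≈ 10.7°.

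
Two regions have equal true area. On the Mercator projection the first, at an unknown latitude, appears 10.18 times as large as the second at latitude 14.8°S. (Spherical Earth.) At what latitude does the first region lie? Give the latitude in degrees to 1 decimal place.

For equal true areas on Mercator, apparent areas scale as sec²φ, so the ratio is cos²φ₂ / cos²φ₁.
cos²φ₂ / cos²φ₁ = 10.18  ⇒  cos φ₁ = cos 14.8° / √10.18 = 0.9668/3.191 = 0.3030.
φ₁ = arccos(0.3030) ≈ 72.4°.

72.4°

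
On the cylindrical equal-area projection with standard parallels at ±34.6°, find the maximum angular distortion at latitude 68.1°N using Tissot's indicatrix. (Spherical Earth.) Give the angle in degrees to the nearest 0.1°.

A cylindrical equal-area projection with standard parallel φ₀ has meridian scale h = cos φ / cos φ₀ and parallel scale k = cos φ₀ / cos φ (so areas are preserved, h·k = 1).
At 68.1°: h = 0.4531, k = 2.207; principal scales a = 2.207, b = 0.4531.
sin(ω/2) = (a − b)/(a + b) = 1.754/2.660 = 0.6593, so ω = 2 arcsin(0.6593) ≈ 82.5°.

82.5°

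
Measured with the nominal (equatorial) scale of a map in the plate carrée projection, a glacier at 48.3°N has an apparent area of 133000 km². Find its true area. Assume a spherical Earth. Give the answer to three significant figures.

Plate carrée maps x = Rλ, y = Rφ. The meridian scale is h = 1 and the parallel scale is k = 1/cos φ = sec φ.
Areal scale = h·k = 1 × sec φ; at 48.3°, h = 1.000, k = 1.503, so h·k = 1.503.
True area = apparent / (areal scale) = 133000 / 1.503 ≈ 88500 km².

88500 km²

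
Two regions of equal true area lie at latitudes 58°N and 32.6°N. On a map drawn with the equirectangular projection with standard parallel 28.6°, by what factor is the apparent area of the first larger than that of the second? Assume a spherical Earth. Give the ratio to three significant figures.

1.59

In the equirectangular projection with standard parallel φ₀ = 28.6° (x = Rλ cos φ₀, y = Rφ), meridians are true-scale (h = 1) and the parallel scale is k = cos φ₀ / cos φ.
Areal scale at 58°: h·k = 1.000 × 1.657 = 1.657.
Areal scale at 32.6°: h·k = 1.000 × 1.042 = 1.042.
Ratio = 1.657/1.042 ≈ 1.59.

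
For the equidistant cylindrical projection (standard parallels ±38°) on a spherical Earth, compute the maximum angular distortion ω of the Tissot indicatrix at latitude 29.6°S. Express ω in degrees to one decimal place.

5.6°

In the equirectangular projection with standard parallel φ₀ = 38° (x = Rλ cos φ₀, y = Rφ), meridians are true-scale (h = 1) and the parallel scale is k = cos φ₀ / cos φ.
At 29.6°: h = 1.000, k = 0.9063; principal scales a = 1.000, b = 0.9063.
sin(ω/2) = (a − b)/(a + b) = 0.09371/1.906 = 0.04916, so ω = 2 arcsin(0.04916) ≈ 5.6°.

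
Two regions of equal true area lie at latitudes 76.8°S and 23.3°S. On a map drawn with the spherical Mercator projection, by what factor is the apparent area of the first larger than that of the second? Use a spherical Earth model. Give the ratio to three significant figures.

16.2

On Mercator, area is exaggerated by sec²φ = 1/cos²φ.
At 76.8°: sec²(76.8°) = 1/0.2284² = 19.18.
At 23.3°: sec²(23.3°) = 1/0.9184² = 1.185.
Ratio = 19.18/1.185 = cos²(23.3°)/cos²(76.8°) ≈ 16.2.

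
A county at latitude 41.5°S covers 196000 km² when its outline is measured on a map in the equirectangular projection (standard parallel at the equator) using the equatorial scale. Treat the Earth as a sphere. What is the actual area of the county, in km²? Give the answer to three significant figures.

147000 km²

For the equirectangular projection with φ₀ = 0 (plate carrée), h = 1 along meridians and k = sec φ along parallels.
Areal scale = h·k = 1 × sec φ; at 41.5°, h = 1.000, k = 1.335, so h·k = 1.335.
True area = apparent / (areal scale) = 196000 / 1.335 ≈ 147000 km².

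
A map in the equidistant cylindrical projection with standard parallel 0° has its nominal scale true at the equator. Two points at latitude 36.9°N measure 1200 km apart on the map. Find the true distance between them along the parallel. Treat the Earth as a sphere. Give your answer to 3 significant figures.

Plate carrée maps x = Rλ, y = Rφ. The meridian scale is h = 1 and the parallel scale is k = 1/cos φ = sec φ.
Along the parallel at 36.9°, map distances are exaggerated by k = sec 36.9° = 1.250.
True distance = 1200 / 1.250 = 1200 × cos 36.9° ≈ 960 km.

960 km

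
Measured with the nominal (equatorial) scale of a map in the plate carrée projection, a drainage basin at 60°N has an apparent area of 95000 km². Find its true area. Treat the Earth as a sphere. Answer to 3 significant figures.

47500 km²

For the equirectangular projection with φ₀ = 0 (plate carrée), h = 1 along meridians and k = sec φ along parallels.
Areal scale = h·k = 1 × sec φ; at 60°, h = 1.000, k = 2.000, so h·k = 2.000.
True area = apparent / (areal scale) = 95000 / 2.000 ≈ 47500 km².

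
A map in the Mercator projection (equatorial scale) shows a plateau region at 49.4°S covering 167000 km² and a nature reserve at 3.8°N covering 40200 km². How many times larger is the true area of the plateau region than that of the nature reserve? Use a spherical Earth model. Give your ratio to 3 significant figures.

On Mercator the areal scale is sec²φ, so true area = apparent × cos²φ.
True area of plateau region: 167000 × cos²(49.4°) = 167000 × 0.4235 = 70730 km².
True area of nature reserve: 40200 × cos²(3.8°) = 40200 × 0.9956 = 40020 km².
Ratio = 70730 / 40020 ≈ 1.77.

1.77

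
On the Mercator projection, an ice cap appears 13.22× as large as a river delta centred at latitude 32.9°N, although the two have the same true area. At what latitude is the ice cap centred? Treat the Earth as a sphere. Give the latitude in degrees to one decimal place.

76.6°

On Mercator, (apparent₁)/(apparent₂) = sec²φ₁ / sec²φ₂ when true areas are equal.
cos²φ₂ / cos²φ₁ = 13.22  ⇒  cos φ₁ = cos 32.9° / √13.22 = 0.8396/3.636 = 0.2309.
φ₁ = arccos(0.2309) ≈ 76.6°.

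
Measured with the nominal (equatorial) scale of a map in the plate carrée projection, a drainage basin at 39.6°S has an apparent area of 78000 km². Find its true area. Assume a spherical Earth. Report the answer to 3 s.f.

60100 km²

In the plate carrée (x = Rλ, y = Rφ), meridians are true-scale (h = 1) and parallels are stretched by k = sec φ.
Areal scale = h·k = 1 × sec φ; at 39.6°, h = 1.000, k = 1.298, so h·k = 1.298.
True area = apparent / (areal scale) = 78000 / 1.298 ≈ 60100 km².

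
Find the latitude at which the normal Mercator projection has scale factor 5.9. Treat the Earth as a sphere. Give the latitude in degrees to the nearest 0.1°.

80.2°

Mercator scale is k = sec φ = 1/cos φ.
1/cos φ = 5.9  ⇒  cos φ = 0.1695  ⇒  φ = arccos(0.1695) ≈ 80.2°.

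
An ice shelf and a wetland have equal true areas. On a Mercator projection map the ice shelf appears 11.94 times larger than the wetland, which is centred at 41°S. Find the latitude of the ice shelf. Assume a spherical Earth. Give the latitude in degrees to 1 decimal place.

77.4°

On Mercator, (apparent₁)/(apparent₂) = sec²φ₁ / sec²φ₂ when true areas are equal.
cos²φ₂ / cos²φ₁ = 11.94  ⇒  cos φ₁ = cos 41° / √11.94 = 0.7547/3.455 = 0.2184.
φ₁ = arccos(0.2184) ≈ 77.4°.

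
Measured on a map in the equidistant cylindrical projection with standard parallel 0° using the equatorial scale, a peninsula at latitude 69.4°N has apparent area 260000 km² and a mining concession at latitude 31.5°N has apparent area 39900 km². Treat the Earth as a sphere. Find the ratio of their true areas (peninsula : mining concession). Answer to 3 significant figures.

On the plate carrée, areal scale = h·k = 1 × sec φ, so true area = apparent × cos φ.
True area of peninsula: 260000 × cos(69.4°) = 260000 × 0.3518 = 91480 km².
True area of mining concession: 39900 × cos(31.5°) = 39900 × 0.8526 = 34020 km².
Ratio = 91480 / 34020 ≈ 2.69.

2.69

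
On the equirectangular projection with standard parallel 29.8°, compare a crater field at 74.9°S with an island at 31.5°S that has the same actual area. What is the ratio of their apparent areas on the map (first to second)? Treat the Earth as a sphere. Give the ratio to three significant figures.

In the equirectangular projection with standard parallel φ₀ = 29.8° (x = Rλ cos φ₀, y = Rφ), meridians are true-scale (h = 1) and the parallel scale is k = cos φ₀ / cos φ.
Areal scale at 74.9°: h·k = 1.000 × 3.331 = 3.331.
Areal scale at 31.5°: h·k = 1.000 × 1.018 = 1.018.
Ratio = 3.331/1.018 ≈ 3.27.

3.27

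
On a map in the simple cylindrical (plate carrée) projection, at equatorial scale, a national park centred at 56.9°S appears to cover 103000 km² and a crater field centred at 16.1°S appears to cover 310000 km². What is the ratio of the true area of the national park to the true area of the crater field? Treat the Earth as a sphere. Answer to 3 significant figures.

Plate carrée has h = 1 and k = sec φ, giving areal scale sec φ; true area = (apparent area) · cos φ.
True area of national park: 103000 × cos(56.9°) = 103000 × 0.5461 = 56250 km².
True area of crater field: 310000 × cos(16.1°) = 310000 × 0.9608 = 297800 km².
Ratio = 56250 / 297800 ≈ 0.189.

0.189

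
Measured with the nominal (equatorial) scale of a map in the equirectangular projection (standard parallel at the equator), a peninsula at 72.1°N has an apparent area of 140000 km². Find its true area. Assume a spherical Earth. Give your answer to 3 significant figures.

43000 km²

Plate carrée maps x = Rλ, y = Rφ. The meridian scale is h = 1 and the parallel scale is k = 1/cos φ = sec φ.
Areal scale = h·k = 1 × sec φ; at 72.1°, h = 1.000, k = 3.254, so h·k = 3.254.
True area = apparent / (areal scale) = 140000 / 3.254 ≈ 43000 km².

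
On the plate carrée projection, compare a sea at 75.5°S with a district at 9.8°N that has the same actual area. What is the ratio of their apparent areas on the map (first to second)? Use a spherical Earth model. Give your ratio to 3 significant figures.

3.94

In the plate carrée (x = Rλ, y = Rφ), meridians are true-scale (h = 1) and parallels are stretched by k = sec φ.
Areal scale at 75.5°: h·k = 1.000 × 3.994 = 3.994.
Areal scale at 9.8°: h·k = 1.000 × 1.015 = 1.015.
Ratio = 3.994/1.015 ≈ 3.94.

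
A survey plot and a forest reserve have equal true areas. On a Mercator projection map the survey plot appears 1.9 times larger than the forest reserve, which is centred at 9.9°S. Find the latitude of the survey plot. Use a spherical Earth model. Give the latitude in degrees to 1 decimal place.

44.4°

Mercator areal scale is sec²φ, so apparent-area ratio = sec²φ₁ / sec²φ₂ = cos²φ₂ / cos²φ₁.
cos²φ₂ / cos²φ₁ = 1.9  ⇒  cos φ₁ = cos 9.9° / √1.9 = 0.9851/1.378 = 0.7147.
φ₁ = arccos(0.7147) ≈ 44.4°.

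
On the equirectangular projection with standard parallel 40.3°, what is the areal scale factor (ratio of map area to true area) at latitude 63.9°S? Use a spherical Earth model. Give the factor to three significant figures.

1.73

With standard parallel φ₀ = 40.3°, the equirectangular projection gives x = Rλ cos φ₀, y = Rφ, so h = 1 and k = cos 40.3° / cos φ.
Areal scale = h·k = 1 × cos φ₀ / cos φ; at 63.9°, h = 1.000, k = 1.734, so h·k = 1.734.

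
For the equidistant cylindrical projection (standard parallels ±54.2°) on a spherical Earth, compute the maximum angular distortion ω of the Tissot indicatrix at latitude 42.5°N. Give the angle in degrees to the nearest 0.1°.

13.2°

In the equirectangular projection with standard parallel φ₀ = 54.2° (x = Rλ cos φ₀, y = Rφ), meridians are true-scale (h = 1) and the parallel scale is k = cos φ₀ / cos φ.
At 42.5°: h = 1.000, k = 0.7934; principal scales a = 1.000, b = 0.7934.
sin(ω/2) = (a − b)/(a + b) = 0.2066/1.793 = 0.1152, so ω = 2 arcsin(0.1152) ≈ 13.2°.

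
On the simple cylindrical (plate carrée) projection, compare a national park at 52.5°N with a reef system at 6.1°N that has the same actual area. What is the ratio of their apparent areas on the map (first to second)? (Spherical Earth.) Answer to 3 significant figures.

In the plate carrée (x = Rλ, y = Rφ), meridians are true-scale (h = 1) and parallels are stretched by k = sec φ.
Areal scale at 52.5°: h·k = 1.000 × 1.643 = 1.643.
Areal scale at 6.1°: h·k = 1.000 × 1.006 = 1.006.
Ratio = 1.643/1.006 ≈ 1.63.

1.63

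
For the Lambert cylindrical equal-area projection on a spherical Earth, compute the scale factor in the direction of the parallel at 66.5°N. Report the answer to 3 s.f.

2.51

The Lambert cylindrical equal-area projection is the cylindrical equal-area projection with its standard parallel at the equator (φ₀ = 0). Cylindrical equal-area (φ₀ = 0°): h = cos φ / cos 0° along meridians, k = cos 0° / cos φ along parallels; h·k = 1.
k = cos 0° / cos 66.5° = 1.000/0.3987 = 2.508.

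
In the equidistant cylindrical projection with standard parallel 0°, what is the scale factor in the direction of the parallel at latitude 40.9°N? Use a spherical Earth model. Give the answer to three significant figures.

1.32

In the plate carrée (x = Rλ, y = Rφ), meridians are true-scale (h = 1) and parallels are stretched by k = sec φ.
k = 1/cos 40.9° = 1/0.7559 = 1.323.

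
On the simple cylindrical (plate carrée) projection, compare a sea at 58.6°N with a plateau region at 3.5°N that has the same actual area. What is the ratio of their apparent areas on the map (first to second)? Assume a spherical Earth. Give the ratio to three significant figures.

In the plate carrée (x = Rλ, y = Rφ), meridians are true-scale (h = 1) and parallels are stretched by k = sec φ.
Areal scale at 58.6°: h·k = 1.000 × 1.919 = 1.919.
Areal scale at 3.5°: h·k = 1.000 × 1.002 = 1.002.
Ratio = 1.919/1.002 ≈ 1.92.

1.92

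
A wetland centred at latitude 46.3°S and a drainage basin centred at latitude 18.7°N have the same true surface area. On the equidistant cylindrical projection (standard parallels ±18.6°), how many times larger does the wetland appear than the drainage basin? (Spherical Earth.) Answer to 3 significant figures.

1.37

In the equirectangular projection with standard parallel φ₀ = 18.6° (x = Rλ cos φ₀, y = Rφ), meridians are true-scale (h = 1) and the parallel scale is k = cos φ₀ / cos φ.
Areal scale at 46.3°: h·k = 1.000 × 1.372 = 1.372.
Areal scale at 18.7°: h·k = 1.000 × 1.001 = 1.001.
Ratio = 1.372/1.001 ≈ 1.37.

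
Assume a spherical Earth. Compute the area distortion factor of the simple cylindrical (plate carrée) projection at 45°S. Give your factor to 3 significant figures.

1.41

For the equirectangular projection with φ₀ = 0 (plate carrée), h = 1 along meridians and k = sec φ along parallels.
Areal scale = h·k = 1 × sec φ; at 45°, h = 1.000, k = 1.414, so h·k = 1.414.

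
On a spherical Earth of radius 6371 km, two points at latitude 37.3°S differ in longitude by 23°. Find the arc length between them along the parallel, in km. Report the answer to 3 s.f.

Arc length along a parallel = R cos φ · Δλ (with Δλ in radians).
= 6371 × cos 37.3° × (23° × π/180) = 6371 × 0.7955 × 0.4014 ≈ 2030 km.

2030 km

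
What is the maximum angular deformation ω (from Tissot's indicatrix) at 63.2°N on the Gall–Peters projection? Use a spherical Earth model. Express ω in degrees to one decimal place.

49.9°

The Gall–Peters projection is cylindrical equal-area with φ₀ = 45°. A cylindrical equal-area projection with standard parallel φ₀ has meridian scale h = cos φ / cos φ₀ and parallel scale k = cos φ₀ / cos φ (so areas are preserved, h·k = 1).
At 63.2°: h = 0.6376, k = 1.568; principal scales a = 1.568, b = 0.6376.
sin(ω/2) = (a − b)/(a + b) = 0.9307/2.206 = 0.4219, so ω = 2 arcsin(0.4219) ≈ 49.9°.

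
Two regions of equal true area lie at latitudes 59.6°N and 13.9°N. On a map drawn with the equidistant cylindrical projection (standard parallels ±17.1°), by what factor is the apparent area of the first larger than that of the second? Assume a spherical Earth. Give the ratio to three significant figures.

With standard parallel φ₀ = 17.1°, the equirectangular projection gives x = Rλ cos φ₀, y = Rφ, so h = 1 and k = cos 17.1° / cos φ.
Areal scale at 59.6°: h·k = 1.000 × 1.889 = 1.889.
Areal scale at 13.9°: h·k = 1.000 × 0.9846 = 0.9846.
Ratio = 1.889/0.9846 ≈ 1.92.

1.92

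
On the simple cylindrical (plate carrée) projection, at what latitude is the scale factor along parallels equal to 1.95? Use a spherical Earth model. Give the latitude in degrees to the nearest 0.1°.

59.1°

Plate carrée: h = 1, k = sec φ along parallels.
sec φ = 1.95  ⇒  cos φ = 0.5128  ⇒  φ ≈ 59.1°.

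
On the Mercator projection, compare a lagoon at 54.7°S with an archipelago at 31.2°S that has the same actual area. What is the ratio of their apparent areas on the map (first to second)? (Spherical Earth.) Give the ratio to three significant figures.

Mercator areal scale is sec²φ.
At 54.7°: sec²(54.7°) = 1/0.5779² = 2.995.
At 31.2°: sec²(31.2°) = 1/0.8554² = 1.367.
Ratio = 2.995/1.367 = cos²(31.2°)/cos²(54.7°) ≈ 2.19.

2.19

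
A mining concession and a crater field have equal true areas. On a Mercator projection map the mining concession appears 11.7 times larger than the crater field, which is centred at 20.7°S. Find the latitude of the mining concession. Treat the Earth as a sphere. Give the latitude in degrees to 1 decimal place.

For equal true areas on Mercator, apparent areas scale as sec²φ, so the ratio is cos²φ₂ / cos²φ₁.
cos²φ₂ / cos²φ₁ = 11.7  ⇒  cos φ₁ = cos 20.7° / √11.7 = 0.9354/3.421 = 0.2735.
φ₁ = arccos(0.2735) ≈ 74.1°.

74.1°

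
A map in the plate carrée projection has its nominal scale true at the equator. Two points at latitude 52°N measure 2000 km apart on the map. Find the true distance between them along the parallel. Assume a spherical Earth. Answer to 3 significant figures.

Plate carrée maps x = Rλ, y = Rφ. The meridian scale is h = 1 and the parallel scale is k = 1/cos φ = sec φ.
Along the parallel at 52°, map distances are exaggerated by k = sec 52° = 1.624.
True distance = 2000 / 1.624 = 2000 × cos 52° ≈ 1230 km.

1230 km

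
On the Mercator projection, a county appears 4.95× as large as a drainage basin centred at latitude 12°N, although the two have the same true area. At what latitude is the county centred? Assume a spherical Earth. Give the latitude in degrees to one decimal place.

Mercator areal scale is sec²φ, so apparent-area ratio = sec²φ₁ / sec²φ₂ = cos²φ₂ / cos²φ₁.
cos²φ₂ / cos²φ₁ = 4.95  ⇒  cos φ₁ = cos 12° / √4.95 = 0.9781/2.225 = 0.4396.
φ₁ = arccos(0.4396) ≈ 63.9°.

63.9°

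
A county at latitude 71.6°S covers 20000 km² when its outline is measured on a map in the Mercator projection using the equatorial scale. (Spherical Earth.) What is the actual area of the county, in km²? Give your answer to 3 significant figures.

For Mercator, h = k = sec φ (a conformal cylindrical projection has a single point scale, 1/cos φ).
Areal scale = k² = sec²φ = 1/cos²(71.6°) = 1/0.3156² = 10.04.
True area = apparent / (areal scale) = 20000 / 10.04 ≈ 1990 km².

1990 km²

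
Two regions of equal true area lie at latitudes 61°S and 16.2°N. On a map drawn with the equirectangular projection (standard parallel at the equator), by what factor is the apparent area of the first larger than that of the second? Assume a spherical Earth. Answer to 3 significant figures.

1.98

Plate carrée maps x = Rλ, y = Rφ. The meridian scale is h = 1 and the parallel scale is k = 1/cos φ = sec φ.
Areal scale at 61°: h·k = 1.000 × 2.063 = 2.063.
Areal scale at 16.2°: h·k = 1.000 × 1.041 = 1.041.
Ratio = 2.063/1.041 ≈ 1.98.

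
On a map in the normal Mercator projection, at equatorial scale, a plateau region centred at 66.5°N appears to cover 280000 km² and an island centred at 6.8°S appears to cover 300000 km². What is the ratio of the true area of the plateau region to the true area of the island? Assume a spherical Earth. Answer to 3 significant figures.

0.151

Since Mercator area scale is 1/cos²φ, the true area equals the apparent area multiplied by cos²φ.
True area of plateau region: 280000 × cos²(66.5°) = 280000 × 0.1590 = 44520 km².
True area of island: 300000 × cos²(6.8°) = 300000 × 0.9860 = 295800 km².
Ratio = 44520 / 295800 ≈ 0.151.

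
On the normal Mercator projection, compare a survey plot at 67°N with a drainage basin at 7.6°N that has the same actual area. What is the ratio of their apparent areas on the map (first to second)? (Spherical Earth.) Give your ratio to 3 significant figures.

Mercator is conformal with k = sec φ, so areal scale = k² = sec²φ.
At 67°: sec²(67°) = 1/0.3907² = 6.550.
At 7.6°: sec²(7.6°) = 1/0.9912² = 1.018.
Ratio = 6.550/1.018 = cos²(7.6°)/cos²(67°) ≈ 6.44.

6.44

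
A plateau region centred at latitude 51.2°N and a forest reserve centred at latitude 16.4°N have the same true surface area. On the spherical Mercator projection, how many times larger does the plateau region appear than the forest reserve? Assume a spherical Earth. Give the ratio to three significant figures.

Mercator is conformal with k = sec φ, so areal scale = k² = sec²φ.
At 51.2°: sec²(51.2°) = 1/0.6266² = 2.547.
At 16.4°: sec²(16.4°) = 1/0.9593² = 1.087.
Ratio = 2.547/1.087 = cos²(16.4°)/cos²(51.2°) ≈ 2.34.

2.34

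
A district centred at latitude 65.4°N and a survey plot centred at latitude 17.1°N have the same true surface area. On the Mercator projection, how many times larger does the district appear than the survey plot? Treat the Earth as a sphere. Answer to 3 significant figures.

5.27

On Mercator, area is exaggerated by sec²φ = 1/cos²φ.
At 65.4°: sec²(65.4°) = 1/0.4163² = 5.771.
At 17.1°: sec²(17.1°) = 1/0.9558² = 1.095.
Ratio = 5.771/1.095 = cos²(17.1°)/cos²(65.4°) ≈ 5.27.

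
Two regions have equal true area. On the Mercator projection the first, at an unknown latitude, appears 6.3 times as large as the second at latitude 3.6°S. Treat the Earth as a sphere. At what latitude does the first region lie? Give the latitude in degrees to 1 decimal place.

Mercator areal scale is sec²φ, so apparent-area ratio = sec²φ₁ / sec²φ₂ = cos²φ₂ / cos²φ₁.
cos²φ₂ / cos²φ₁ = 6.3  ⇒  cos φ₁ = cos 3.6° / √6.3 = 0.9980/2.510 = 0.3976.
φ₁ = arccos(0.3976) ≈ 66.6°.

66.6°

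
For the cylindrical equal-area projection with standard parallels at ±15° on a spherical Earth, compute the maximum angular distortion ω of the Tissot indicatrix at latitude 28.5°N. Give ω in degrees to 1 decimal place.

10.8°

A cylindrical equal-area projection with standard parallel φ₀ has meridian scale h = cos φ / cos φ₀ and parallel scale k = cos φ₀ / cos φ (so areas are preserved, h·k = 1).
At 28.5°: h = 0.9098, k = 1.099; principal scales a = 1.099, b = 0.9098.
sin(ω/2) = (a − b)/(a + b) = 0.1893/2.009 = 0.09423, so ω = 2 arcsin(0.09423) ≈ 10.8°.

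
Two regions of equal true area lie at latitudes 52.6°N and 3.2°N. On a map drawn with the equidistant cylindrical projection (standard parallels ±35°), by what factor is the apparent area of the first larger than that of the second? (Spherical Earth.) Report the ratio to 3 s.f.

In the equirectangular projection with standard parallel φ₀ = 35° (x = Rλ cos φ₀, y = Rφ), meridians are true-scale (h = 1) and the parallel scale is k = cos φ₀ / cos φ.
Areal scale at 52.6°: h·k = 1.000 × 1.349 = 1.349.
Areal scale at 3.2°: h·k = 1.000 × 0.8204 = 0.8204.
Ratio = 1.349/0.8204 ≈ 1.64.

1.64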